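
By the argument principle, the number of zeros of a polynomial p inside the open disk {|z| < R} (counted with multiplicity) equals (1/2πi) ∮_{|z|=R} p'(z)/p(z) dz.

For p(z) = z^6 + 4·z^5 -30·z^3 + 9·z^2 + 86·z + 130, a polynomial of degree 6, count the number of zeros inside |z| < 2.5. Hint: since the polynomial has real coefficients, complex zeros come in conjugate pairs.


The zeros of p are: (-1 + 1i), (-1 - 1i), (-3 + 2i), (-3 - 2i), (2 + 1i), (2 - 1i).
Their magnitudes are: 1.414, 1.414, 3.606, 3.606, 2.236, 2.236.
Zeros with |z| < R = 2.5: (-1 + 1i), (-1 - 1i), (2 + 1i), (2 - 1i).
Count = 4.
By the argument principle, (1/2πi) ∮_{|z|=R} p'(z)/p(z) dz equals exactly this count.

Number of zeros inside |z| < 2.5: 4.


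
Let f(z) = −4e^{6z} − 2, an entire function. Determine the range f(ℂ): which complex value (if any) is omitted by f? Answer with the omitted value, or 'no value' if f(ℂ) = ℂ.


Little Picard bounds the complement of f(ℂ) to at most one point.
e^{6z} is never zero on ℂ, so -4·e^{6z} takes every value in ℂ ∖ {0}. Adding -2 shifts the range to ℂ ∖ {-2}. Thus f omits exactly the value -2.

Omitted value: -2.


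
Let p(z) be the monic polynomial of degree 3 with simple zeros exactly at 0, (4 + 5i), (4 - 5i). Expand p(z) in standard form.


The polynomial is p(z) = ∏_{α ∈ S} (z − α), where S = {0, (4 + 5i), (4 - 5i)}.
Expanding the product yields: p(z) = z^3 -8·z^2 + 41·z.
Note conjugate pairs combine to real quadratics: (z − (4+5i))(z − (4−5i)) = z² − 8z + 41.
The resulting polynomial has degree 3 and real coefficients as required.

p(z) = z^3 -8·z^2 + 41·z.


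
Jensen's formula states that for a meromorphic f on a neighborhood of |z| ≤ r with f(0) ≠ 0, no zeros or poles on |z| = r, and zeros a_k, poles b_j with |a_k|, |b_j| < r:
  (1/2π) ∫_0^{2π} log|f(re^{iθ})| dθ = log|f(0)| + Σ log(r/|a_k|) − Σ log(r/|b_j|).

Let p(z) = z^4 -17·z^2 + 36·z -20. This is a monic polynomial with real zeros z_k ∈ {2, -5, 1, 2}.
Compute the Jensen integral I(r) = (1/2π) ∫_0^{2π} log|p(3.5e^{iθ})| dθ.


Zeros: -5, 1, 2, 2; r = 3.5.
Inside |z| < r: 1, 2, 2. Outside (|z| ≥ r): -5.
p(0) = -20, so log|p(0)| = log(20) = 2.9957.
Apply Jensen: I(r) = log|p(0)| + Σ_k log(r/|z_k|), summed over zeros inside |z| < r.
  log(r/|z_k|) for z_k = 2: log(3.5/2) = 0.5596
  log(r/|z_k|) for z_k = 1: log(3.5/1) = 1.2528
  log(r/|z_k|) for z_k = 2: log(3.5/2) = 0.5596
  Outside zeros (-5) contribute nothing to the Jensen sum.
Sum over inside zeros: 2.3720.
I(r) = log|p(0)| + (inside sum) = 2.9957 + 2.3720 = 5.3677.
Note: since some zeros are outside |z| ≤ r, the simplified n·log(r) form does NOT apply — only the inside zeros contribute.

I(r) ≈ 5.3677.


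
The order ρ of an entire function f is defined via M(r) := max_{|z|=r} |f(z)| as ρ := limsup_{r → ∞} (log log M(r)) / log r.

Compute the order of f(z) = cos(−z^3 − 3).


Write cos(w) = (e^{iw} ± e^{−iw})/(2 or 2i), so |cos(w)| ≤ e^{|w|}. With w = −z^3 − 3, |w| ≤ 1r^3 + 3 on |z|=r, giving M(r) ≤ e^{1r^3 + 3} and ρ ≤ 3. For the lower bound, choose z on |z|=r with -1z^3 purely imaginary of modulus 1r^3; then |cos(−z^3 − 3)| grows like e^{1r^3}/2, so ρ ≥ 3. Hence ρ = 3.
Therefore ρ = 3.

Order ρ = 3.


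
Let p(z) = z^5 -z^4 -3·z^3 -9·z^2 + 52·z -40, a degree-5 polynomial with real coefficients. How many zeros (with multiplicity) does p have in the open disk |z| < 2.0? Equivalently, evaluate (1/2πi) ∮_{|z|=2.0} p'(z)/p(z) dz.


The zeros of p are: (-2 + 2i), (-2 - 2i), 1, (2 + 1i), (2 - 1i).
Their magnitudes are: 2.828, 2.828, 1, 2.236, 2.236.
Zeros with |z| < R = 2.0: 1.
Count = 1.
By the argument principle, (1/2πi) ∮_{|z|=R} p'(z)/p(z) dz equals exactly this count.

Number of zeros inside |z| < 2.0: 1.


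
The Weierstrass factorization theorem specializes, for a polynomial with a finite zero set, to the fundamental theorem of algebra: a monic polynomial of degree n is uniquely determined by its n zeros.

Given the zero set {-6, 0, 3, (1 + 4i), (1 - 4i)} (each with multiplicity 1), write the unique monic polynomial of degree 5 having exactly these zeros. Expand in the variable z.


The polynomial is p(z) = ∏_{α ∈ S} (z − α), where S = {-6, 0, 3, (1 + 4i), (1 - 4i)}.
Expanding the product yields: p(z) = z^5 + z^4 -7·z^3 + 87·z^2 -306·z.
Note conjugate pairs combine to real quadratics: (z − (1+4i))(z − (1−4i)) = z² − 2z + 17.
The resulting polynomial has degree 5 and real coefficients as required.

p(z) = z^5 + z^4 -7·z^3 + 87·z^2 -306·z.


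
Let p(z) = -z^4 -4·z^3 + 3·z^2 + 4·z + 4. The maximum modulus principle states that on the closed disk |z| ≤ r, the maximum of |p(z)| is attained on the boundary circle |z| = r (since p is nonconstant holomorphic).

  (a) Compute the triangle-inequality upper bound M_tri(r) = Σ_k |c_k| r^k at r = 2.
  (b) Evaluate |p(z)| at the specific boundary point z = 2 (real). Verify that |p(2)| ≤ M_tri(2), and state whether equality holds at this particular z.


Coefficients: c_0 = 4, c_1 = 4, c_2 = 3, c_3 = -4, c_4 = -1. Radius r = 2.
Part (a). Triangle bound: M_tri(r) = Σ_k |c_k| r^k
  = |4|·2^0 + |4|·2^1 + |3|·2^2 + |-4|·2^3 + |-1|·2^4
  = 4 + 8 + 12 + 32 + 16 = 72.
This bounds M(r) := max_{|z|=r} |p(z)| from above; equality holds iff all terms c_k z^k can be made to align in phase at a single z on |z|=r.
Part (b). At z = 2 (real, on the circle |z| = r):
  p(2) = (4)·2^0 + (4)·2^1 + (3)·2^2 + (-4)·2^3 + (-1)·2^4 = -24.
  |p(2)| = 24.
Check: |p(2)| = 24 ≤ 72 = M_tri(2). ✓ Equality does not hold at z = 2 (the coefficients have mixed signs, so the terms do not all align in phase there).

M_tri(2) = 72; |p(2)| = 24; equality at z=2: no.


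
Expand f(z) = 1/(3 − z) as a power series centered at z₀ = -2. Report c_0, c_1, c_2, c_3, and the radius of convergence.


Let w = z − z₀, so z = z₀ + w.
Then 3 − z = 3 − (z₀ + w) = (3 − z₀) − w = 5 − w.
f(z) = 1/(5 − w) = (1/(5)) · 1/(1 − w/(5)) = Σ_{n≥0} w^n / (5)^(n+1).
So c_n = 1/(5)^(n+1):
  c_0 = 1/(5)^1 = 1/5.
  c_1 = 1/(5)^2 = 1/25.
  c_2 = 1/(5)^3 = 1/125.
  c_3 = 1/(5)^4 = 1/625.
The series is valid for |w/d| < 1, i.e. |z − z₀| < |d|.
Radius of convergence: R = |3 − z₀| = |5| = 5 (distance from z₀ to the singularity z = 3).

c_0 = 1/5, c_1 = 1/25, c_2 = 1/125, c_3 = 1/625; R = 5.


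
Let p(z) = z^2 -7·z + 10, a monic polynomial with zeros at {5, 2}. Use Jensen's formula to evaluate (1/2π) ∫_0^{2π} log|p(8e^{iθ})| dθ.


Zeros: 2, 5; r = 8.
Inside |z| < r: 2, 5. Outside (|z| ≥ r): ∅.
p(0) = 10, so log|p(0)| = log(10) = 2.3026.
Apply Jensen: I(r) = log|p(0)| + Σ_k log(r/|z_k|), summed over zeros inside |z| < r.
  log(r/|z_k|) for z_k = 5: log(8/5) = 0.4700
  log(r/|z_k|) for z_k = 2: log(8/2) = 1.3863
Sum over inside zeros: 1.8563.
I(r) = log|p(0)| + (inside sum) = 2.3026 + 1.8563 = 4.1589.
Closed form (all zeros inside, monic): I(r) = n·log(r) = 2·log(8) = 4.1589. ✓

I(r) ≈ 4.1589.


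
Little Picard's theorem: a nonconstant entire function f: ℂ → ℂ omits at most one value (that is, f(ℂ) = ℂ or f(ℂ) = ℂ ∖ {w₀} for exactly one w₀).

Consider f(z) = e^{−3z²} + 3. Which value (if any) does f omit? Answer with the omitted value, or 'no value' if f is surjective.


Little Picard bounds the complement of f(ℂ) to at most one point.
The exponent g(z) = −3z² is a nonconstant polynomial, hence surjective onto ℂ. So e^{g(z)} takes every value in {e^w : w ∈ ℂ} = ℂ ∖ {0}. Adding 3 shifts the range to ℂ ∖ {3}. f omits exactly 3.

Omitted value: 3.


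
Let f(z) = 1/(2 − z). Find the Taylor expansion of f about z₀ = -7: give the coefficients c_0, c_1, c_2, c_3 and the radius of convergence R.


Let w = z − z₀, so z = z₀ + w.
Then 2 − z = 2 − (z₀ + w) = (2 − z₀) − w = 9 − w.
f(z) = 1/(9 − w) = (1/(9)) · 1/(1 − w/(9)) = Σ_{n≥0} w^n / (9)^(n+1).
So c_n = 1/(9)^(n+1):
  c_0 = 1/(9)^1 = 1/9.
  c_1 = 1/(9)^2 = 1/81.
  c_2 = 1/(9)^3 = 1/729.
  c_3 = 1/(9)^4 = 1/6561.
The series is valid for |w/d| < 1, i.e. |z − z₀| < |d|.
Radius of convergence: R = |2 − z₀| = |9| = 9 (distance from z₀ to the singularity z = 2).

c_0 = 1/9, c_1 = 1/81, c_2 = 1/729, c_3 = 1/6561; R = 9.


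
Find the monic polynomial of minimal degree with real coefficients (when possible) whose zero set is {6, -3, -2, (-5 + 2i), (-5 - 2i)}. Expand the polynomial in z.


The polynomial is p(z) = ∏_{α ∈ S} (z − α), where S = {6, -3, -2, (-5 + 2i), (-5 - 2i)}.
Expanding the product yields: p(z) = z^5 + 9·z^4 -5·z^3 -305·z^2 -1056·z -1044.
Note conjugate pairs combine to real quadratics: (z − (-5+2i))(z − (-5−2i)) = z² + 10z + 29.
The resulting polynomial has degree 5 and real coefficients as required.

p(z) = z^5 + 9·z^4 -5·z^3 -305·z^2 -1056·z -1044.


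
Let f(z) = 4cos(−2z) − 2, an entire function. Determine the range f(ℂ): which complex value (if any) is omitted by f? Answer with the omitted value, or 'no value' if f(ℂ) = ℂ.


Little Picard bounds the complement of f(ℂ) to at most one point.
cos is entire and surjective onto ℂ: for every w ∈ ℂ, cos(ζ) = w has a solution ζ ∈ ℂ (e.g., via the complex inverse arccos). With ζ = −2z this gives z = ζ/(-2). Then 4·cos(−2z) takes every value in 4·ℂ = ℂ, and adding -2 is a bijection of ℂ. So f is surjective and omits no value. (Note: only on the real line is cos bounded by [−1, 1].)

Omitted value: no value.


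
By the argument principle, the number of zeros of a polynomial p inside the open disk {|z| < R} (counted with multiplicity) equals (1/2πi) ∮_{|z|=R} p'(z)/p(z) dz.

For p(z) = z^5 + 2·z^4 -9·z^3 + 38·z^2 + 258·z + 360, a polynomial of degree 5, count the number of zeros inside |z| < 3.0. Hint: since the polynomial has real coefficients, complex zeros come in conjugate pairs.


The zeros of p are: (3 + 3i), (3 - 3i), -4, (-2 + 1i), (-2 - 1i).
Their magnitudes are: 4.243, 4.243, 4, 2.236, 2.236.
Zeros with |z| < R = 3.0: (-2 + 1i), (-2 - 1i).
Count = 2.
By the argument principle, (1/2πi) ∮_{|z|=R} p'(z)/p(z) dz equals exactly this count.

Number of zeros inside |z| < 3.0: 2.


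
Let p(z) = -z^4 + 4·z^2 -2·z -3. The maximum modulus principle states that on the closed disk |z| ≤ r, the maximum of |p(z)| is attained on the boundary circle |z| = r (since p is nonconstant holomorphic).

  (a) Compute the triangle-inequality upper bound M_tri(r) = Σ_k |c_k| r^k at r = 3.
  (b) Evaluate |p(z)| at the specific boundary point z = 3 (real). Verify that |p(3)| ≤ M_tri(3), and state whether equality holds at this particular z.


Coefficients: c_0 = -3, c_1 = -2, c_2 = 4, c_3 = 0, c_4 = -1. Radius r = 3.
Part (a). Triangle bound: M_tri(r) = Σ_k |c_k| r^k
  = |-3|·3^0 + |-2|·3^1 + |4|·3^2 + |0|·3^3 + |-1|·3^4
  = 3 + 6 + 36 + 0 + 81 = 126.
This bounds M(r) := max_{|z|=r} |p(z)| from above; equality holds iff all terms c_k z^k can be made to align in phase at a single z on |z|=r.
Part (b). At z = 3 (real, on the circle |z| = r):
  p(3) = (-3)·3^0 + (-2)·3^1 + (4)·3^2 + (0)·3^3 + (-1)·3^4 = -54.
  |p(3)| = 54.
Check: |p(3)| = 54 ≤ 126 = M_tri(3). ✓ Equality does not hold at z = 3 (the coefficients have mixed signs, so the terms do not all align in phase there).

M_tri(3) = 126; |p(3)| = 54; equality at z=3: no.


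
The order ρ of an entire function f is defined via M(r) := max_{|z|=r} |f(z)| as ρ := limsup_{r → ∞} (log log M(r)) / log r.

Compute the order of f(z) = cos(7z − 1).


cos(w) is a linear combination of e^{iw} and e^{−iw} (or e^w, e^{−w} in the hyperbolic case), so |cos(w)| ≤ e^{|w|}. With w = 7z − 1, |w| ≤ 7|z| + 1 = 7r + 1 on |z| = r, giving M(r) ≤ e^{7r + 1}, so ρ ≤ 1. On a suitable ray (z = it for sin/cos; z = t for sinh/cosh, t real → ∞), |cos(7z − 1)| grows like e^{7|t|}/2, so ρ ≥ 1. Hence ρ = 1.
Therefore ρ = 1.

Order ρ = 1.


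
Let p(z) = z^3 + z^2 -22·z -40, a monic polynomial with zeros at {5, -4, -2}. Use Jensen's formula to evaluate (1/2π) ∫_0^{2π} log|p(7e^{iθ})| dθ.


Zeros: -4, -2, 5; r = 7.
Inside |z| < r: -4, -2, 5. Outside (|z| ≥ r): ∅.
p(0) = -40, so log|p(0)| = log(40) = 3.6889.
Apply Jensen: I(r) = log|p(0)| + Σ_k log(r/|z_k|), summed over zeros inside |z| < r.
  log(r/|z_k|) for z_k = 5: log(7/5) = 0.3365
  log(r/|z_k|) for z_k = -4: log(7/4) = 0.5596
  log(r/|z_k|) for z_k = -2: log(7/2) = 1.2528
Sum over inside zeros: 2.1489.
I(r) = log|p(0)| + (inside sum) = 3.6889 + 2.1489 = 5.8377.
Closed form (all zeros inside, monic): I(r) = n·log(r) = 3·log(7) = 5.8377. ✓

I(r) ≈ 5.8377.


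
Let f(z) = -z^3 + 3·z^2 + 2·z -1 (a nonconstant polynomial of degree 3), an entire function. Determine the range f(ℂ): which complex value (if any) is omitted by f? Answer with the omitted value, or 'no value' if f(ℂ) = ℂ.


Little Picard bounds the complement of f(ℂ) to at most one point.
For every w ∈ ℂ, the equation p(z) − w = 0 is a nonconstant polynomial in z and hence has at least one root by the fundamental theorem of algebra. So p is surjective onto ℂ, omitting no value.

Omitted value: no value.


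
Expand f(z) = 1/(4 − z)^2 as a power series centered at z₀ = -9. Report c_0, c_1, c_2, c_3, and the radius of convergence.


Let w = z − z₀, so z = z₀ + w.
Then 4 − z = 4 − (z₀ + w) = (4 − z₀) − w = 13 − w.
f(z) = 1/(13 − w)^2 = (1/(13)^2) · (1 − w/(13))^{−2}.
By the binomial series (1−u)^{−2} = Σ_{n≥0} C(n+1, 1) u^n for |u|<1, with u = w/(13):
  c_n = C(n+1, 1) / (13)^(n+2).
  c_0 = 1/(13)^2 = 1/169.
  c_1 = 2/(13)^3 = 2/2197.
  c_2 = 3/(13)^4 = 3/28561.
  c_3 = 4/(13)^5 = 4/371293.
The series is valid for |w/d| < 1, i.e. |z − z₀| < |d|.
Radius of convergence: R = |4 − z₀| = |13| = 13 (distance from z₀ to the singularity z = 4).

c_0 = 1/169, c_1 = 2/2197, c_2 = 3/28561, c_3 = 4/371293; R = 13.


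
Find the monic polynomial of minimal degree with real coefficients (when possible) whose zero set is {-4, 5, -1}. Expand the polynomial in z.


The polynomial is p(z) = ∏_{α ∈ S} (z − α), where S = {-4, 5, -1}.
Expanding the product yields: p(z) = z^3 -21·z -20.
The resulting polynomial has degree 3 and real coefficients as required.

p(z) = z^3 -21·z -20.


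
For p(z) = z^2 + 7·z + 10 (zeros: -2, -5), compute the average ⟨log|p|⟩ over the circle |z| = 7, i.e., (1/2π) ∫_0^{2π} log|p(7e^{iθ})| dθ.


Zeros: -5, -2; r = 7.
Inside |z| < r: -5, -2. Outside (|z| ≥ r): ∅.
p(0) = 10, so log|p(0)| = log(10) = 2.3026.
Apply Jensen: I(r) = log|p(0)| + Σ_k log(r/|z_k|), summed over zeros inside |z| < r.
  log(r/|z_k|) for z_k = -2: log(7/2) = 1.2528
  log(r/|z_k|) for z_k = -5: log(7/5) = 0.3365
Sum over inside zeros: 1.5892.
I(r) = log|p(0)| + (inside sum) = 2.3026 + 1.5892 = 3.8918.
Closed form (all zeros inside, monic): I(r) = n·log(r) = 2·log(7) = 3.8918. ✓

I(r) ≈ 3.8918.


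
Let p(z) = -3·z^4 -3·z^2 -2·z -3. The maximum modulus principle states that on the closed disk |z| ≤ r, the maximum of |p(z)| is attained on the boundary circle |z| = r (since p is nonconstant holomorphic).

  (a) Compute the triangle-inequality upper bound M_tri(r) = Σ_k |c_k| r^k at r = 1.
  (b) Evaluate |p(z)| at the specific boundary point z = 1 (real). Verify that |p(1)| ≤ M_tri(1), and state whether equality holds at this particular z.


Coefficients: c_0 = -3, c_1 = -2, c_2 = -3, c_3 = 0, c_4 = -3. Radius r = 1.
Part (a). Triangle bound: M_tri(r) = Σ_k |c_k| r^k
  = |-3|·1^0 + |-2|·1^1 + |-3|·1^2 + |0|·1^3 + |-3|·1^4
  = 3 + 2 + 3 + 0 + 3 = 11.
This bounds M(r) := max_{|z|=r} |p(z)| from above; equality holds iff all terms c_k z^k can be made to align in phase at a single z on |z|=r.
Part (b). At z = 1 (real, on the circle |z| = r):
  p(1) = (-3)·1^0 + (-2)·1^1 + (-3)·1^2 + (0)·1^3 + (-3)·1^4 = -11.
  |p(1)| = 11.
Since all nonzero coefficients share the same sign, |p(1)| = 11 = M_tri(1); the triangle bound is attained at z = 1, so in fact M(r) = 11.

M_tri(1) = 11; |p(1)| = 11; equality at z=1: yes.


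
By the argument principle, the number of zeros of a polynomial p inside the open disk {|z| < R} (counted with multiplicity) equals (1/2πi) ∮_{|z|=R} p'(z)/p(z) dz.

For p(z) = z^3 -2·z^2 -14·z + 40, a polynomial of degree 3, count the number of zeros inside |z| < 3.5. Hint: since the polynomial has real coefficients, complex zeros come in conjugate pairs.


The zeros of p are: (3 + 1i), (3 - 1i), -4.
Their magnitudes are: 3.162, 3.162, 4.
Zeros with |z| < R = 3.5: (3 + 1i), (3 - 1i).
Count = 2.
By the argument principle, (1/2πi) ∮_{|z|=R} p'(z)/p(z) dz equals exactly this count.

Number of zeros inside |z| < 3.5: 2.


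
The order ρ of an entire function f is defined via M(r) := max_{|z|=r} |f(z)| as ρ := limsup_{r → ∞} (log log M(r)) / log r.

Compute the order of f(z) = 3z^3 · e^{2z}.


M(r) = max_{|z|=r} |3|·|z|^3·|e^{2z}| = 3·r^3 · e^{2r^1} (the factors attain their maxima compatibly on |z|=r). Then log M(r) = log 3 + 3·log r + 2r^1, dominated by the last term, so log log M(r) ~ 1·log r. The polynomial factor 3z^3 contributes only a log r term and does not affect the order. ρ = 1.
Therefore ρ = 1.

Order ρ = 1.


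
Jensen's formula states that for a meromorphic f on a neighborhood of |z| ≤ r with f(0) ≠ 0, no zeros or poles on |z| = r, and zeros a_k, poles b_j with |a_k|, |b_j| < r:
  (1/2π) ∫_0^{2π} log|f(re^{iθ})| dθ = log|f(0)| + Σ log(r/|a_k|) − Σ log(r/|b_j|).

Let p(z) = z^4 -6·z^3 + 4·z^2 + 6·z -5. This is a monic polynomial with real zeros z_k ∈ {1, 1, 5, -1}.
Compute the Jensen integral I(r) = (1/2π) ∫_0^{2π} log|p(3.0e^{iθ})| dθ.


Zeros: -1, 1, 1, 5; r = 3.0.
Inside |z| < r: -1, 1, 1. Outside (|z| ≥ r): 5.
p(0) = -5, so log|p(0)| = log(5) = 1.6094.
Apply Jensen: I(r) = log|p(0)| + Σ_k log(r/|z_k|), summed over zeros inside |z| < r.
  log(r/|z_k|) for z_k = 1: log(3.0/1) = 1.0986
  log(r/|z_k|) for z_k = 1: log(3.0/1) = 1.0986
  log(r/|z_k|) for z_k = -1: log(3.0/1) = 1.0986
  Outside zeros (5) contribute nothing to the Jensen sum.
Sum over inside zeros: 3.2958.
I(r) = log|p(0)| + (inside sum) = 1.6094 + 3.2958 = 4.9053.
Note: since some zeros are outside |z| ≤ r, the simplified n·log(r) form does NOT apply — only the inside zeros contribute.

I(r) ≈ 4.9053.


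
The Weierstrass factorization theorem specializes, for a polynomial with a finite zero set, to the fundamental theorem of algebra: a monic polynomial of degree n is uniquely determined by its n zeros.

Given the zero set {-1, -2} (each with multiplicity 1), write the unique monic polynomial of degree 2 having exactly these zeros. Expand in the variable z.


The polynomial is p(z) = ∏_{α ∈ S} (z − α), where S = {-1, -2}.
Expanding the product yields: p(z) = z^2 + 3·z + 2.
The resulting polynomial has degree 2 and real coefficients as required.

p(z) = z^2 + 3·z + 2.


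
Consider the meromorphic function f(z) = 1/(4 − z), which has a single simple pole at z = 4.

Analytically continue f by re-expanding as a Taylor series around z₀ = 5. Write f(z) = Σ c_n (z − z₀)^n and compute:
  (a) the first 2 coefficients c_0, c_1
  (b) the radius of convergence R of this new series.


Let w = z − z₀, so z = z₀ + w.
Then 4 − z = 4 − (z₀ + w) = (4 − z₀) − w = -1 − w.
f(z) = 1/(-1 − w) = (1/(-1)) · 1/(1 − w/(-1)) = Σ_{n≥0} w^n / (-1)^(n+1).
So c_n = 1/(-1)^(n+1):
  c_0 = 1/(-1)^1 = -1.
  c_1 = 1/(-1)^2 = 1.
The series is valid for |w/d| < 1, i.e. |z − z₀| < |d|.
Radius of convergence: R = |4 − z₀| = |-1| = 1 (distance from z₀ to the singularity z = 4).

c_0 = -1, c_1 = 1; R = 1.


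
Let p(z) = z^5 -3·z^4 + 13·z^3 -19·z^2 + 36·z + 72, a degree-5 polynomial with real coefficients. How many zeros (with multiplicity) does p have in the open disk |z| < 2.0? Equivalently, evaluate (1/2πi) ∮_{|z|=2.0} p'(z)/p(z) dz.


The zeros of p are: -1, (2 + 2i), (2 - 2i), (0 + 3i), (0 - 3i).
Their magnitudes are: 1, 2.828, 2.828, 3, 3.
Zeros with |z| < R = 2.0: -1.
Count = 1.
By the argument principle, (1/2πi) ∮_{|z|=R} p'(z)/p(z) dz equals exactly this count.

Number of zeros inside |z| < 2.0: 1.


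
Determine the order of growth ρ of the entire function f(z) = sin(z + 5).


sin(w) is a linear combination of e^{iw} and e^{−iw} (or e^w, e^{−w} in the hyperbolic case), so |sin(w)| ≤ e^{|w|}. With w = z + 5, |w| ≤ 1|z| + 5 = 1r + 5 on |z| = r, giving M(r) ≤ e^{1r + 5}, so ρ ≤ 1. On a suitable ray (z = it for sin/cos; z = t for sinh/cosh, t real → ∞), |sin(z + 5)| grows like e^{1|t|}/2, so ρ ≥ 1. Hence ρ = 1.
Therefore ρ = 1.

Order ρ = 1.


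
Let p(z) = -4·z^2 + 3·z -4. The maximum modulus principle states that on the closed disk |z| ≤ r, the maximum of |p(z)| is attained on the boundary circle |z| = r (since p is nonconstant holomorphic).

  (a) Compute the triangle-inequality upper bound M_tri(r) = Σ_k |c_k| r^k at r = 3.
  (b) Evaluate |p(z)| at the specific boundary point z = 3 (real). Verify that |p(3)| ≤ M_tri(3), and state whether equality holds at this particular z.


Coefficients: c_0 = -4, c_1 = 3, c_2 = -4. Radius r = 3.
Part (a). Triangle bound: M_tri(r) = Σ_k |c_k| r^k
  = |-4|·3^0 + |3|·3^1 + |-4|·3^2
  = 4 + 9 + 36 = 49.
This bounds M(r) := max_{|z|=r} |p(z)| from above; equality holds iff all terms c_k z^k can be made to align in phase at a single z on |z|=r.
Part (b). At z = 3 (real, on the circle |z| = r):
  p(3) = (-4)·3^0 + (3)·3^1 + (-4)·3^2 = -31.
  |p(3)| = 31.
Check: |p(3)| = 31 ≤ 49 = M_tri(3). ✓ Equality does not hold at z = 3 (the coefficients have mixed signs, so the terms do not all align in phase there).

M_tri(3) = 49; |p(3)| = 31; equality at z=3: no.


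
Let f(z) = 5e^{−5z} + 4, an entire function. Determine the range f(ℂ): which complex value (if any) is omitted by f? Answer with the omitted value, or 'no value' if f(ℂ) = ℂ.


Little Picard bounds the complement of f(ℂ) to at most one point.
e^{−5z} is never zero on ℂ, so 5·e^{−5z} takes every value in ℂ ∖ {0}. Adding 4 shifts the range to ℂ ∖ {4}. Thus f omits exactly the value 4.

Omitted value: 4.


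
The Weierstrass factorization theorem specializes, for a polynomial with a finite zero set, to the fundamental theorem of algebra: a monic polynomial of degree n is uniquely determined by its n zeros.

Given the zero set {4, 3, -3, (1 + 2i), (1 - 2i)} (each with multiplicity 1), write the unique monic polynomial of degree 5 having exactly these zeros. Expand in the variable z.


The polynomial is p(z) = ∏_{α ∈ S} (z − α), where S = {4, 3, -3, (1 + 2i), (1 - 2i)}.
Expanding the product yields: p(z) = z^5 -6·z^4 + 4·z^3 + 34·z^2 -117·z + 180.
Note conjugate pairs combine to real quadratics: (z − (1+2i))(z − (1−2i)) = z² − 2z + 5.
The resulting polynomial has degree 5 and real coefficients as required.

p(z) = z^5 -6·z^4 + 4·z^3 + 34·z^2 -117·z + 180.


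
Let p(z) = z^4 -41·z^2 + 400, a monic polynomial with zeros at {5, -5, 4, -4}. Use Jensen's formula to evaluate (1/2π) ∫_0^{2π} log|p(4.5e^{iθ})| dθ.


Zeros: -5, -4, 4, 5; r = 4.5.
Inside |z| < r: -4, 4. Outside (|z| ≥ r): -5, 5.
p(0) = 400, so log|p(0)| = log(400) = 5.9915.
Apply Jensen: I(r) = log|p(0)| + Σ_k log(r/|z_k|), summed over zeros inside |z| < r.
  log(r/|z_k|) for z_k = 4: log(4.5/4) = 0.1178
  log(r/|z_k|) for z_k = -4: log(4.5/4) = 0.1178
  Outside zeros (-5, 5) contribute nothing to the Jensen sum.
Sum over inside zeros: 0.2356.
I(r) = log|p(0)| + (inside sum) = 5.9915 + 0.2356 = 6.2270.
Note: since some zeros are outside |z| ≤ r, the simplified n·log(r) form does NOT apply — only the inside zeros contribute.

I(r) ≈ 6.2270.


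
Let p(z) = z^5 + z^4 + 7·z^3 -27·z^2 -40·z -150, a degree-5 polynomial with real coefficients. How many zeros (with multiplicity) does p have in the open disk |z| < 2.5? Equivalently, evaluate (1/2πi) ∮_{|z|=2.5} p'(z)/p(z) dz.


The zeros of p are: (-1 + 2i), (-1 - 2i), 3, (-1 + 3i), (-1 - 3i).
Their magnitudes are: 2.236, 2.236, 3, 3.162, 3.162.
Zeros with |z| < R = 2.5: (-1 + 2i), (-1 - 2i).
Count = 2.
By the argument principle, (1/2πi) ∮_{|z|=R} p'(z)/p(z) dz equals exactly this count.

Number of zeros inside |z| < 2.5: 2.


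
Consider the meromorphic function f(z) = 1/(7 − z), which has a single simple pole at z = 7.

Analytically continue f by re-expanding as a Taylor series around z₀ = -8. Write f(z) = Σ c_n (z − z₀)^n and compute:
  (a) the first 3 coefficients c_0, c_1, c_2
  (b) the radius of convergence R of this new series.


Let w = z − z₀, so z = z₀ + w.
Then 7 − z = 7 − (z₀ + w) = (7 − z₀) − w = 15 − w.
f(z) = 1/(15 − w) = (1/(15)) · 1/(1 − w/(15)) = Σ_{n≥0} w^n / (15)^(n+1).
So c_n = 1/(15)^(n+1):
  c_0 = 1/(15)^1 = 1/15.
  c_1 = 1/(15)^2 = 1/225.
  c_2 = 1/(15)^3 = 1/3375.
The series is valid for |w/d| < 1, i.e. |z − z₀| < |d|.
Radius of convergence: R = |7 − z₀| = |15| = 15 (distance from z₀ to the singularity z = 7).

c_0 = 1/15, c_1 = 1/225, c_2 = 1/3375; R = 15.


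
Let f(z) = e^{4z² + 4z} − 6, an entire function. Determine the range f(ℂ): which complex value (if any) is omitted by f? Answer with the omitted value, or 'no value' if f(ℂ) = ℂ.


Little Picard bounds the complement of f(ℂ) to at most one point.
The exponent g(z) = 4z² + 4z is a nonconstant polynomial, hence surjective onto ℂ. So e^{g(z)} takes every value in {e^w : w ∈ ℂ} = ℂ ∖ {0}. Adding -6 shifts the range to ℂ ∖ {-6}. f omits exactly -6.

Omitted value: -6.


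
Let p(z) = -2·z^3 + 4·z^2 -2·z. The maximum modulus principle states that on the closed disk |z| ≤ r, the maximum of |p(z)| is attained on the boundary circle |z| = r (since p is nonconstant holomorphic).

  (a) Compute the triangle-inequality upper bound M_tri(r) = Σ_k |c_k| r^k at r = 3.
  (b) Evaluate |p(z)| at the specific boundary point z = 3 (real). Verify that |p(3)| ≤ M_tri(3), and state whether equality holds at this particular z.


Coefficients: c_0 = 0, c_1 = -2, c_2 = 4, c_3 = -2. Radius r = 3.
Part (a). Triangle bound: M_tri(r) = Σ_k |c_k| r^k
  = |0|·3^0 + |-2|·3^1 + |4|·3^2 + |-2|·3^3
  = 0 + 6 + 36 + 54 = 96.
This bounds M(r) := max_{|z|=r} |p(z)| from above; equality holds iff all terms c_k z^k can be made to align in phase at a single z on |z|=r.
Part (b). At z = 3 (real, on the circle |z| = r):
  p(3) = (0)·3^0 + (-2)·3^1 + (4)·3^2 + (-2)·3^3 = -24.
  |p(3)| = 24.
Check: |p(3)| = 24 ≤ 96 = M_tri(3). ✓ Equality does not hold at z = 3 (the coefficients have mixed signs, so the terms do not all align in phase there).

M_tri(3) = 96; |p(3)| = 24; equality at z=3: no.


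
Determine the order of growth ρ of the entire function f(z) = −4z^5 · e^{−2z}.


M(r) = max_{|z|=r} |-4|·|z|^5·|e^{−2z}| = 4·r^5 · e^{2r^1} (the factors attain their maxima compatibly on |z|=r). Then log M(r) = log 4 + 5·log r + 2r^1, dominated by the last term, so log log M(r) ~ 1·log r. The polynomial factor -4z^5 contributes only a log r term and does not affect the order. ρ = 1.
Therefore ρ = 1.

Order ρ = 1.


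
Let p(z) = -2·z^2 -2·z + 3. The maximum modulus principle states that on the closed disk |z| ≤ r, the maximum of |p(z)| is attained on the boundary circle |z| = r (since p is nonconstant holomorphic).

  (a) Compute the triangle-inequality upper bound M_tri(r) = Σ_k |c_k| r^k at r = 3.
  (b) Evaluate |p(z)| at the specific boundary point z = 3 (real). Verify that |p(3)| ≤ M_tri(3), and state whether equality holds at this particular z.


Coefficients: c_0 = 3, c_1 = -2, c_2 = -2. Radius r = 3.
Part (a). Triangle bound: M_tri(r) = Σ_k |c_k| r^k
  = |3|·3^0 + |-2|·3^1 + |-2|·3^2
  = 3 + 6 + 18 = 27.
This bounds M(r) := max_{|z|=r} |p(z)| from above; equality holds iff all terms c_k z^k can be made to align in phase at a single z on |z|=r.
Part (b). At z = 3 (real, on the circle |z| = r):
  p(3) = (3)·3^0 + (-2)·3^1 + (-2)·3^2 = -21.
  |p(3)| = 21.
Check: |p(3)| = 21 ≤ 27 = M_tri(3). ✓ Equality does not hold at z = 3 (the coefficients have mixed signs, so the terms do not all align in phase there).

M_tri(3) = 27; |p(3)| = 21; equality at z=3: no.


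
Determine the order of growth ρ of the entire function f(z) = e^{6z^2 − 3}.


|e^{6z^2 − 3}| = e^{Re(6·z^2) + -3} ≤ e^{6|z|^2 + -3} = e^{6r^2 + -3} on |z| = r, so ρ ≤ 2. Choosing z on |z|=r so that 6·z^2 is real positive (always possible by picking arg z appropriately) gives |f(z)| = e^{6r^2 + -3}, matching the bound. The additive constant -3 does not affect log log M(r) ~ 2·log r. Hence ρ = 2.
Therefore ρ = 2.

Order ρ = 2.


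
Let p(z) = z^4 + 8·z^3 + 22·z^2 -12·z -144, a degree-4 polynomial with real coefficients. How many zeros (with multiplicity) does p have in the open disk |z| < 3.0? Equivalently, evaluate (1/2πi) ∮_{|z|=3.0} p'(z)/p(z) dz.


The zeros of p are: (-3 + 3i), (-3 - 3i), -4, 2.
Their magnitudes are: 4.243, 4.243, 4, 2.
Zeros with |z| < R = 3.0: 2.
Count = 1.
By the argument principle, (1/2πi) ∮_{|z|=R} p'(z)/p(z) dz equals exactly this count.

Number of zeros inside |z| < 3.0: 1.


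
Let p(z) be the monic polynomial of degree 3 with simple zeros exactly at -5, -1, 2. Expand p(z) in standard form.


The polynomial is p(z) = ∏_{α ∈ S} (z − α), where S = {-5, -1, 2}.
Expanding the product yields: p(z) = z^3 + 4·z^2 -7·z -10.
The resulting polynomial has degree 3 and real coefficients as required.

p(z) = z^3 + 4·z^2 -7·z -10.


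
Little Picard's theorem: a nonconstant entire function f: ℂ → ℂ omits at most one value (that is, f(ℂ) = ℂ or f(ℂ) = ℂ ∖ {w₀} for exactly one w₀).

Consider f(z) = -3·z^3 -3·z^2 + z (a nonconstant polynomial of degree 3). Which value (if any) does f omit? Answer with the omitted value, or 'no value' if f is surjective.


Little Picard bounds the complement of f(ℂ) to at most one point.
For every w ∈ ℂ, the equation p(z) − w = 0 is a nonconstant polynomial in z and hence has at least one root by the fundamental theorem of algebra. So p is surjective onto ℂ, omitting no value.

Omitted value: no value.


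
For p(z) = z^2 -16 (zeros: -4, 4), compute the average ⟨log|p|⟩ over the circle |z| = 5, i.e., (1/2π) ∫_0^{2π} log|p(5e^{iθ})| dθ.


Zeros: -4, 4; r = 5.
Inside |z| < r: -4, 4. Outside (|z| ≥ r): ∅.
p(0) = -16, so log|p(0)| = log(16) = 2.7726.
Apply Jensen: I(r) = log|p(0)| + Σ_k log(r/|z_k|), summed over zeros inside |z| < r.
  log(r/|z_k|) for z_k = -4: log(5/4) = 0.2231
  log(r/|z_k|) for z_k = 4: log(5/4) = 0.2231
Sum over inside zeros: 0.4463.
I(r) = log|p(0)| + (inside sum) = 2.7726 + 0.4463 = 3.2189.
Closed form (all zeros inside, monic): I(r) = n·log(r) = 2·log(5) = 3.2189. ✓

I(r) ≈ 3.2189.


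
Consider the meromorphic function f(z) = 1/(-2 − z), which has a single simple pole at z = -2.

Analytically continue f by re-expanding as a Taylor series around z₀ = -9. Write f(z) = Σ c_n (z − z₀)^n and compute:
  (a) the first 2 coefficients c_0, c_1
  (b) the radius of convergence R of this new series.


Let w = z − z₀, so z = z₀ + w.
Then -2 − z = -2 − (z₀ + w) = (-2 − z₀) − w = 7 − w.
f(z) = 1/(7 − w) = (1/(7)) · 1/(1 − w/(7)) = Σ_{n≥0} w^n / (7)^(n+1).
So c_n = 1/(7)^(n+1):
  c_0 = 1/(7)^1 = 1/7.
  c_1 = 1/(7)^2 = 1/49.
The series is valid for |w/d| < 1, i.e. |z − z₀| < |d|.
Radius of convergence: R = |-2 − z₀| = |7| = 7 (distance from z₀ to the singularity z = -2).

c_0 = 1/7, c_1 = 1/49; R = 7.


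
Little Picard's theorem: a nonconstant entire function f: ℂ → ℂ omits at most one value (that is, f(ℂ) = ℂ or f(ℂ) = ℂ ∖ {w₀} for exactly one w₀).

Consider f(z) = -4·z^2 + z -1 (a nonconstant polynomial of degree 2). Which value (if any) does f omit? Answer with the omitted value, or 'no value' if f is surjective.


Little Picard bounds the complement of f(ℂ) to at most one point.
For every w ∈ ℂ, the equation p(z) − w = 0 is a nonconstant polynomial in z and hence has at least one root by the fundamental theorem of algebra. So p is surjective onto ℂ, omitting no value.

Omitted value: no value.


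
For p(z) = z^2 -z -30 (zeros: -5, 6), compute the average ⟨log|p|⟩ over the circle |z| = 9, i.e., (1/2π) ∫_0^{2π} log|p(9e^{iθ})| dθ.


Zeros: -5, 6; r = 9.
Inside |z| < r: -5, 6. Outside (|z| ≥ r): ∅.
p(0) = -30, so log|p(0)| = log(30) = 3.4012.
Apply Jensen: I(r) = log|p(0)| + Σ_k log(r/|z_k|), summed over zeros inside |z| < r.
  log(r/|z_k|) for z_k = -5: log(9/5) = 0.5878
  log(r/|z_k|) for z_k = 6: log(9/6) = 0.4055
Sum over inside zeros: 0.9933.
I(r) = log|p(0)| + (inside sum) = 3.4012 + 0.9933 = 4.3944.
Closed form (all zeros inside, monic): I(r) = n·log(r) = 2·log(9) = 4.3944. ✓

I(r) ≈ 4.3944.


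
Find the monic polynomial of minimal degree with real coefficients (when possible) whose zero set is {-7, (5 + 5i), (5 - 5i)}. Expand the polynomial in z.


The polynomial is p(z) = ∏_{α ∈ S} (z − α), where S = {-7, (5 + 5i), (5 - 5i)}.
Expanding the product yields: p(z) = z^3 -3·z^2 -20·z + 350.
Note conjugate pairs combine to real quadratics: (z − (5+5i))(z − (5−5i)) = z² − 10z + 50.
The resulting polynomial has degree 3 and real coefficients as required.

p(z) = z^3 -3·z^2 -20·z + 350.


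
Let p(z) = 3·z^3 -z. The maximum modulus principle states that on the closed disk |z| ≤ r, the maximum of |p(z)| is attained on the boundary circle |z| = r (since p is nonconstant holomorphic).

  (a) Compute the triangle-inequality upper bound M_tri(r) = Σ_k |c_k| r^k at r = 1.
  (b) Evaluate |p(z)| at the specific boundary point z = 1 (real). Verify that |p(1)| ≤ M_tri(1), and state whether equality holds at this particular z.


Coefficients: c_0 = 0, c_1 = -1, c_2 = 0, c_3 = 3. Radius r = 1.
Part (a). Triangle bound: M_tri(r) = Σ_k |c_k| r^k
  = |0|·1^0 + |-1|·1^1 + |0|·1^2 + |3|·1^3
  = 0 + 1 + 0 + 3 = 4.
This bounds M(r) := max_{|z|=r} |p(z)| from above; equality holds iff all terms c_k z^k can be made to align in phase at a single z on |z|=r.
Part (b). At z = 1 (real, on the circle |z| = r):
  p(1) = (0)·1^0 + (-1)·1^1 + (0)·1^2 + (3)·1^3 = 2.
  |p(1)| = 2.
Check: |p(1)| = 2 ≤ 4 = M_tri(1). ✓ Equality does not hold at z = 1 (the coefficients have mixed signs, so the terms do not all align in phase there).

M_tri(1) = 4; |p(1)| = 2; equality at z=1: no.


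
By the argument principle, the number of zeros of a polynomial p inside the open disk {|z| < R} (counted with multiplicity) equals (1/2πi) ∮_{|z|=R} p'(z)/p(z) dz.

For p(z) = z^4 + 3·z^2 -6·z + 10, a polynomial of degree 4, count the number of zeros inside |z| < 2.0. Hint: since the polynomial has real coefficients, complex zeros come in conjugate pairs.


The zeros of p are: (1 + 1i), (1 - 1i), (-1 + 2i), (-1 - 2i).
Their magnitudes are: 1.414, 1.414, 2.236, 2.236.
Zeros with |z| < R = 2.0: (1 + 1i), (1 - 1i).
Count = 2.
By the argument principle, (1/2πi) ∮_{|z|=R} p'(z)/p(z) dz equals exactly this count.

Number of zeros inside |z| < 2.0: 2.


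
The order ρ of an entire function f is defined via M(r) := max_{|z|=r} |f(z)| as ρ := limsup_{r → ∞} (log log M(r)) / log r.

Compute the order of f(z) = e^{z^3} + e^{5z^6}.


Each summand is entire of order 3 and 6 respectively (as in the single-exponential case). The order of a sum is at most the max of the orders, so ρ ≤ 6. For the lower bound: on |z|=r choose arg z so that 5z^6 is real positive; then |e^{5z^6}| = e^{5r^6} while |e^{1z^3}| ≤ e^{1r^3} = o(e^{5r^6}). So |f| ≥ e^{5r^6}(1 − o(1)) and ρ ≥ 6. Hence ρ = max(3, 6) = 6.
Therefore ρ = 6.

Order ρ = 6.


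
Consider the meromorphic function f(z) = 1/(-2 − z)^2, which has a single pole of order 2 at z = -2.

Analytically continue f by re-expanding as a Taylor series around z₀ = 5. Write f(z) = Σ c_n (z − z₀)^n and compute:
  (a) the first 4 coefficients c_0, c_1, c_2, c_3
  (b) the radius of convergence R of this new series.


Let w = z − z₀, so z = z₀ + w.
Then -2 − z = -2 − (z₀ + w) = (-2 − z₀) − w = -7 − w.
f(z) = 1/(-7 − w)^2 = (1/(-7)^2) · (1 − w/(-7))^{−2}.
By the binomial series (1−u)^{−2} = Σ_{n≥0} C(n+1, 1) u^n for |u|<1, with u = w/(-7):
  c_n = C(n+1, 1) / (-7)^(n+2).
  c_0 = 1/(-7)^2 = 1/49.
  c_1 = 2/(-7)^3 = -2/343.
  c_2 = 3/(-7)^4 = 3/2401.
  c_3 = 4/(-7)^5 = -4/16807.
The series is valid for |w/d| < 1, i.e. |z − z₀| < |d|.
Radius of convergence: R = |-2 − z₀| = |-7| = 7 (distance from z₀ to the singularity z = -2).

c_0 = 1/49, c_1 = -2/343, c_2 = 3/2401, c_3 = -4/16807; R = 7.


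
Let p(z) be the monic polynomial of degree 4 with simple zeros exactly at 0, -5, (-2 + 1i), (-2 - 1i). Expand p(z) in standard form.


The polynomial is p(z) = ∏_{α ∈ S} (z − α), where S = {0, -5, (-2 + 1i), (-2 - 1i)}.
Expanding the product yields: p(z) = z^4 + 9·z^3 + 25·z^2 + 25·z.
Note conjugate pairs combine to real quadratics: (z − (-2+1i))(z − (-2−1i)) = z² + 4z + 5.
The resulting polynomial has degree 4 and real coefficients as required.

p(z) = z^4 + 9·z^3 + 25·z^2 + 25·z.


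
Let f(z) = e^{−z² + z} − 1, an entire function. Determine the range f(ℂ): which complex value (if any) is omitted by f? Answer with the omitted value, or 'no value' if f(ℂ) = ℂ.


Little Picard bounds the complement of f(ℂ) to at most one point.
The exponent g(z) = −z² + z is a nonconstant polynomial, hence surjective onto ℂ. So e^{g(z)} takes every value in {e^w : w ∈ ℂ} = ℂ ∖ {0}. Adding -1 shifts the range to ℂ ∖ {-1}. f omits exactly -1.

Omitted value: -1.


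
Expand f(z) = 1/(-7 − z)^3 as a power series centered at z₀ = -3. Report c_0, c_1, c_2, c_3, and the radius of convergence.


Let w = z − z₀, so z = z₀ + w.
Then -7 − z = -7 − (z₀ + w) = (-7 − z₀) − w = -4 − w.
f(z) = 1/(-4 − w)^3 = (1/(-4)^3) · (1 − w/(-4))^{−3}.
By the binomial series (1−u)^{−3} = Σ_{n≥0} C(n+2, 2) u^n for |u|<1, with u = w/(-4):
  c_n = C(n+2, 2) / (-4)^(n+3).
  c_0 = 1/(-4)^3 = -1/64.
  c_1 = 3/(-4)^4 = 3/256.
  c_2 = 6/(-4)^5 = -3/512.
  c_3 = 10/(-4)^6 = 5/2048.
The series is valid for |w/d| < 1, i.e. |z − z₀| < |d|.
Radius of convergence: R = |-7 − z₀| = |-4| = 4 (distance from z₀ to the singularity z = -7).

c_0 = -1/64, c_1 = 3/256, c_2 = -3/512, c_3 = 5/2048; R = 4.


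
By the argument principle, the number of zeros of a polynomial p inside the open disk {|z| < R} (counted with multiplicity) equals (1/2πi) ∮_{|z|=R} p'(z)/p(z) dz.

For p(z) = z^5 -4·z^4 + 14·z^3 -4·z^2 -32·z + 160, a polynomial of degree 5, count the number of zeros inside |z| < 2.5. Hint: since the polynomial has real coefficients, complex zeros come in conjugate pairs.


The zeros of p are: (1 + 3i), (1 - 3i), (2 + 2i), (2 - 2i), -2.
Their magnitudes are: 3.162, 3.162, 2.828, 2.828, 2.
Zeros with |z| < R = 2.5: -2.
Count = 1.
By the argument principle, (1/2πi) ∮_{|z|=R} p'(z)/p(z) dz equals exactly this count.

Number of zeros inside |z| < 2.5: 1.


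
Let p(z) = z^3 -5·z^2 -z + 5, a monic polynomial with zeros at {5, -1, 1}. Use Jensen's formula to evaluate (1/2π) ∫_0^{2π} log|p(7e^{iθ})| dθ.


Zeros: -1, 1, 5; r = 7.
Inside |z| < r: -1, 1, 5. Outside (|z| ≥ r): ∅.
p(0) = 5, so log|p(0)| = log(5) = 1.6094.
Apply Jensen: I(r) = log|p(0)| + Σ_k log(r/|z_k|), summed over zeros inside |z| < r.
  log(r/|z_k|) for z_k = 5: log(7/5) = 0.3365
  log(r/|z_k|) for z_k = -1: log(7/1) = 1.9459
  log(r/|z_k|) for z_k = 1: log(7/1) = 1.9459
Sum over inside zeros: 4.2283.
I(r) = log|p(0)| + (inside sum) = 1.6094 + 4.2283 = 5.8377.
Closed form (all zeros inside, monic): I(r) = n·log(r) = 3·log(7) = 5.8377. ✓

I(r) ≈ 5.8377.


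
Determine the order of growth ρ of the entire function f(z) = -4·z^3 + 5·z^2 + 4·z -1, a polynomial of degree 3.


|f(z)| ≤ Σ|c_k|·r^k = O(r^3) as r → ∞. Polynomial growth is O(e^{r^ε}) for every ε > 0 (since r^3/e^{r^ε} → 0), so ρ ≤ ε for all ε > 0, i.e. ρ = 0. Every nonconstant polynomial has order 0.
Therefore ρ = 0.

Order ρ = 0.
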